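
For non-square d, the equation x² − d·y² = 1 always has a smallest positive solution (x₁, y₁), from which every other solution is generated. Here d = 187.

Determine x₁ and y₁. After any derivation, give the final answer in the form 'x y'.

d=187: √d = [13; 1,2,13,2,1,26] (ℓ=6, even), read p_5/q_5
i=0: a=13 ⇒ p=13, q=1
i=1: a=1 ⇒ p=14, q=1
…
i=3: a=13 ⇒ p=547, q=40
i=4: a=2 ⇒ p=1135, q=83
i=5: a=1 ⇒ p=1682, q=123
→ (1682, 123).  Check: 1682²=2829124, 187·123²=2829123, difference 1.

1682 123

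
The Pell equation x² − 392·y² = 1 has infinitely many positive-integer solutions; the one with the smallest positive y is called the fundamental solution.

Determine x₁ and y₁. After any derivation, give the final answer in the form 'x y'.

99 5

√392 = [19; 1,3,1,38, …], period ℓ=4 (even) → k=3
a_0=19:  p_0=19·1+0=19,  q_0=19·0+1=1
a_1=1:  p_1=1·19+1=20,  q_1=1·1+0=1
a_2=3:  p_2=3·20+19=79,  q_2=3·1+1=4
a_3=1:  p_3=1·79+20=99,  q_3=1·4+1=5
→ (99, 5).  Check: 99²=9801, 392·5²=9800, difference 1.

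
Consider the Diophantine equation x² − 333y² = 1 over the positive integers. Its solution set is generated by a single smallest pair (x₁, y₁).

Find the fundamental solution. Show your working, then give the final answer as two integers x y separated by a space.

[18; 4,36] for √333; ℓ=2 ⇒ convergent index 1
i=0: a=18 ⇒ p=18, q=1
i=1: a=4 ⇒ p=73, q=4
fundamental: x₁=73, y₁=4  (since 5329 − 333·16 = 1)

73 4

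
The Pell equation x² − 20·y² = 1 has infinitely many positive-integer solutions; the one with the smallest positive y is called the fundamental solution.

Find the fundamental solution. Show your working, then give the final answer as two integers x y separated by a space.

[4; 2,8] for √20; ℓ=2 ⇒ convergent index 1
step 0: (4, 1)  from 4·(1,0) + (0,1)
step 1: (9, 2)  from 2·(4,1) + (1,0)
fundamental: x₁=9, y₁=2  (since 81 − 20·4 = 1)

9 2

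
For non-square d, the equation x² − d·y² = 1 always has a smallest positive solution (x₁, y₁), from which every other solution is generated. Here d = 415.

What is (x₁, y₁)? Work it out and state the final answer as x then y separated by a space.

[20; 2,1,2,4,6,…,1,2,40] for √415; ℓ=16 ⇒ convergent index 15
a_0=20:  p_0=20·1+0=20,  q_0=20·0+1=1
…
a_2=1:  p_2=1·41+20=61,  q_2=1·2+1=3
…
a_4=4:  p_4=4·163+61=713,  q_4=4·8+3=35
…
a_7=1:  p_7=1·5154+4441=9595,  q_7=1·253+218=471
…
a_11=6:  p_11=6·77473+43534=508372,  q_11=6·3803+2137=24955
…
a_14=1:  p_14=1·4730294+2110961=6841255,  q_14=1·232201+103623=335824
a_15=2:  p_15=2·6841255+4730294=18412804,  q_15=2·335824+232201=903849
→ (18412804, 903849).  Check: 18412804²=339031351142416, 415·903849²=339031351142415, difference 1.

18412804 903849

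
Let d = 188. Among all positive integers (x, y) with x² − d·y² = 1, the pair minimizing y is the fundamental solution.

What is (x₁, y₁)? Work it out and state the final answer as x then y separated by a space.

√188 = [13; 1,2,2,6,2,2,1,26, …], period ℓ=8 (even) → k=7
step 0: (13, 1)  from 13·(1,0) + (0,1)
…
step 2: (41, 3)  from 2·(14,1) + (13,1)
…
step 6: (3277, 239)  from 2·(1330,97) + (617,45)
step 7: (4607, 336)  from 1·(3277,239) + (1330,97)
fundamental: x₁=4607, y₁=336  (since 21224449 − 188·112896 = 1)

4607 336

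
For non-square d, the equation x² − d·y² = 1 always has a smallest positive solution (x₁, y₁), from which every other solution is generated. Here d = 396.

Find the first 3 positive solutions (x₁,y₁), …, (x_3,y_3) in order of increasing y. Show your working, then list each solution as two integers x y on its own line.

√396 → a₀=19, period (1,8,1,38); ℓ=4 even so k=3
a_0=19:  p_0=19·1+0=19,  q_0=19·0+1=1
a_1=1:  p_1=1·19+1=20,  q_1=1·1+0=1
a_2=8:  p_2=8·20+19=179,  q_2=8·1+1=9
a_3=1:  p_3=1·179+20=199,  q_3=1·9+1=10
→ (199, 10).  Check: 199²=39601, 396·10²=39600, difference 1.
k=2:  x_2 = 199·199+396·10·10 = 79201,  y_2 = 199·10+10·199 = 3980
k=3:  x_3 = 199·79201+396·10·3980 = 31521799,  y_3 = 199·3980+10·79201 = 1584030

199 10
79201 3980
31521799 1584030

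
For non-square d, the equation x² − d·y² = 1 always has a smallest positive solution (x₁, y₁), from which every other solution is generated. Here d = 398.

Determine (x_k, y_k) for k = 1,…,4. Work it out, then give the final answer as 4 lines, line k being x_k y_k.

399 20
318401 15960
254083599 12736060
202758393601 10163359920

[19; 1,18,1,38] for √398; ℓ=4 ⇒ convergent index 3
k=0  a_k=19  p_k/q_k = 19/1
…
k=2  a_k=18  p_k/q_k = 379/19
k=3  a_k=1  p_k/q_k = 399/20
(x₁, y₁) = (399, 20);  399² − 398·20² = 1 ✓
(x_2, y_2) = (399·399 + 398·20·20, 399·20 + 20·399) = (318401, 15960)
(x_3, y_3) = (399·318401 + 398·20·15960, 399·15960 + 20·318401) = (254083599, 12736060)
(x_4, y_4) = (399·254083599 + 398·20·12736060, 399·12736060 + 20·254083599) = (202758393601, 10163359920)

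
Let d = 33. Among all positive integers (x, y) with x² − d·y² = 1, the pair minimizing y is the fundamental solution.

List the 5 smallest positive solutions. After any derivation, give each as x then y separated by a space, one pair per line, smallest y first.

√33 = [5; 1,2,1,10, …], period ℓ=4 (even) → k=3
i=0: a=5 ⇒ p=5, q=1
…
i=2: a=2 ⇒ p=17, q=3
i=3: a=1 ⇒ p=23, q=4
→ (23, 4).  Check: 23²=529, 33·4²=528, difference 1.
(x_2, y_2) = (23·23 + 33·4·4, 23·4 + 4·23) = (1057, 184)
(x_3, y_3) = (23·1057 + 33·4·184, 23·184 + 4·1057) = (48599, 8460)
(x_4, y_4) = (23·48599 + 33·4·8460, 23·8460 + 4·48599) = (2234497, 388976)
(x_5, y_5) = (23·2234497 + 33·4·388976, 23·388976 + 4·2234497) = (102738263, 17884436)

23 4
1057 184
48599 8460
2234497 388976
102738263 17884436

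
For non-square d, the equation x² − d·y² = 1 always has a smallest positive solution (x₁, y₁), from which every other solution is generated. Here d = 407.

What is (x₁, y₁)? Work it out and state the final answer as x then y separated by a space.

√407 → a₀=20, period (5,1,2,1,5,40); ℓ=6 even so k=5
k=0  a_k=20  p_k/q_k = 20/1
…
k=4  a_k=1  p_k/q_k = 464/23
k=5  a_k=5  p_k/q_k = 2663/132
(x₁, y₁) = (2663, 132);  2663² − 407·132² = 1 ✓

2663 132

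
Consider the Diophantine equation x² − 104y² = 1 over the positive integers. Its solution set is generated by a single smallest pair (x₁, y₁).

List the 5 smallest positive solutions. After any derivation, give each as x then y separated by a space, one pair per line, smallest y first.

51 5
5201 510
530451 52015
54100801 5305020
5517751251 541060025

d=104: √d = [10; 5,20] (ℓ=2, even), read p_1/q_1
step 0: (10, 1)  from 10·(1,0) + (0,1)
step 1: (51, 5)  from 5·(10,1) + (1,0)
(x₁, y₁) = (51, 5);  51² − 104·5² = 1 ✓
n=2: (51,5)∘(51,5) = (51·51+104·5·5, 51·5+5·51) = (5201,510)
n=3: (5201,510)∘(51,5) = (51·5201+104·5·510, 51·510+5·5201) = (530451,52015)
n=4: (530451,52015)∘(51,5) = (51·530451+104·5·52015, 51·52015+5·530451) = (54100801,5305020)
n=5: (54100801,5305020)∘(51,5) = (51·54100801+104·5·5305020, 51·5305020+5·54100801) = (5517751251,541060025)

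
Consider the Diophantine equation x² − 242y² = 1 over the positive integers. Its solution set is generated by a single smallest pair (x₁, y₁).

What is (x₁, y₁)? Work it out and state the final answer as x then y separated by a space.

19601 1260

[15; 1,1,3,1,14,1,3,1,1,30] for √242; ℓ=10 ⇒ convergent index 9
k=0  a_k=15  p_k/q_k = 15/1
k=1  a_k=1  p_k/q_k = 16/1
k=2  a_k=1  p_k/q_k = 31/2
k=3  a_k=3  p_k/q_k = 109/7
k=4  a_k=1  p_k/q_k = 140/9
k=5  a_k=14  p_k/q_k = 2069/133
k=6  a_k=1  p_k/q_k = 2209/142
…
k=8  a_k=1  p_k/q_k = 10905/701
k=9  a_k=1  p_k/q_k = 19601/1260
(x₁, y₁) = (19601, 1260);  19601² − 242·1260² = 1 ✓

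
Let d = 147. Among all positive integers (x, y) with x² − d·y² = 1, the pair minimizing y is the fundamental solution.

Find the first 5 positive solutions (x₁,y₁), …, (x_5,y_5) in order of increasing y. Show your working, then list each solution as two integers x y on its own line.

97 8
18817 1552
3650401 301080
708158977 58407968
137379191137 11330844712

[12; 8,24] for √147; ℓ=2 ⇒ convergent index 1
i=0: a=12 ⇒ p=12, q=1
i=1: a=8 ⇒ p=97, q=8
fundamental: x₁=97, y₁=8  (since 9409 − 147·64 = 1)
n=2: (97,8)∘(97,8) = (97·97+147·8·8, 97·8+8·97) = (18817,1552)
n=3: (18817,1552)∘(97,8) = (97·18817+147·8·1552, 97·1552+8·18817) = (3650401,301080)
n=4: (3650401,301080)∘(97,8) = (97·3650401+147·8·301080, 97·301080+8·3650401) = (708158977,58407968)
n=5: (708158977,58407968)∘(97,8) = (97·708158977+147·8·58407968, 97·58407968+8·708158977) = (137379191137,11330844712)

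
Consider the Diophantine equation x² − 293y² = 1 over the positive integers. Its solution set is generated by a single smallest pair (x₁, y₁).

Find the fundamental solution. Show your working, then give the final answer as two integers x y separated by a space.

12320649 719780

d=293: √d = [17; 8,1,1,8,34] (ℓ=5, odd), read p_9/q_9
step 0: (17, 1)  from 17·(1,0) + (0,1)
…
step 2: (154, 9)  from 1·(137,8) + (17,1)
step 3: (291, 17)  from 1·(154,9) + (137,8)
step 4: (2482, 145)  from 8·(291,17) + (154,9)
step 5: (84679, 4947)  from 34·(2482,145) + (291,17)
step 6: (679914, 39721)  from 8·(84679,4947) + (2482,145)
…
step 8: (1444507, 84389)  from 1·(764593,44668) + (679914,39721)
step 9: (12320649, 719780)  from 8·(1444507,84389) + (764593,44668)
(x₁, y₁) = (12320649, 719780);  12320649² − 293·719780² = 1 ✓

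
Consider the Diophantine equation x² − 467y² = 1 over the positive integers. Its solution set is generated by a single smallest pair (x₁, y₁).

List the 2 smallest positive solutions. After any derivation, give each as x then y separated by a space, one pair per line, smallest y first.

d=467: √d = [21; 1,1,1,1,3,…,1,1,42] (ℓ=14, even), read p_13/q_13
i=0: a=21 ⇒ p=21, q=1
…
i=3: a=1 ⇒ p=65, q=3
i=4: a=1 ⇒ p=108, q=5
…
i=6: a=3 ⇒ p=1275, q=59
i=7: a=21 ⇒ p=27164, q=1257
…
i=11: a=1 ⇒ p=633697, q=29324
i=12: a=1 ⇒ p=991929, q=45901
i=13: a=1 ⇒ p=1625626, q=75225
→ (1625626, 75225).  Check: 1625626²=2642659891876, 467·75225²=2642659891875, difference 1.
n=2: (1625626,75225)∘(1625626,75225) = (1625626·1625626+467·75225·75225, 1625626·75225+75225·1625626) = (5285319783751,244575431700)

1625626 75225
5285319783751 244575431700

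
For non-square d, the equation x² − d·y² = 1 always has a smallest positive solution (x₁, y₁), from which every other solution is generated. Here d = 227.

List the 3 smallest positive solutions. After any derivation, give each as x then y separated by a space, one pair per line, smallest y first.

√227 = [15; 15,30, …], period ℓ=2 (even) → k=1
k=0  a_k=15  p_k/q_k = 15/1
k=1  a_k=15  p_k/q_k = 226/15
fundamental: x₁=226, y₁=15  (since 51076 − 227·225 = 1)
(226+15√227)^2 = 102151 + 6780√227
(226+15√227)^3 = 46172026 + 3064545√227

226 15
102151 6780
46172026 3064545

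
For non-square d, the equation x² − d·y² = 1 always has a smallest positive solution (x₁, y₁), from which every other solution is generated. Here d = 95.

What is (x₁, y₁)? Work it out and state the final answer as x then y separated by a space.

√95 = [9; 1,2,1,18, …], period ℓ=4 (even) → k=3
i=0: a=9 ⇒ p=9, q=1
…
i=2: a=2 ⇒ p=29, q=3
i=3: a=1 ⇒ p=39, q=4
(x₁, y₁) = (39, 4);  39² − 95·4² = 1 ✓

39 4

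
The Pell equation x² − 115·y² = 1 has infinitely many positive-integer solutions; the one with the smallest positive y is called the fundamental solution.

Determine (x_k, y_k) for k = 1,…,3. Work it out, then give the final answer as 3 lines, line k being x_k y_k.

√115 = [10; 1,2,1,1,1,1,1,2,1,20, …], period ℓ=10 (even) → k=9
a_0=10:  p_0=10·1+0=10,  q_0=10·0+1=1
a_1=1:  p_1=1·10+1=11,  q_1=1·1+0=1
a_2=2:  p_2=2·11+10=32,  q_2=2·1+1=3
a_3=1:  p_3=1·32+11=43,  q_3=1·3+1=4
a_4=1:  p_4=1·43+32=75,  q_4=1·4+3=7
…
a_7=1:  p_7=1·193+118=311,  q_7=1·18+11=29
a_8=2:  p_8=2·311+193=815,  q_8=2·29+18=76
a_9=1:  p_9=1·815+311=1126,  q_9=1·76+29=105
→ (1126, 105).  Check: 1126²=1267876, 115·105²=1267875, difference 1.
n=2: (1126,105)∘(1126,105) = (1126·1126+115·105·105, 1126·105+105·1126) = (2535751,236460)
n=3: (2535751,236460)∘(1126,105) = (1126·2535751+115·105·236460, 1126·236460+105·2535751) = (5710510126,532507815)

1126 105
2535751 236460
5710510126 532507815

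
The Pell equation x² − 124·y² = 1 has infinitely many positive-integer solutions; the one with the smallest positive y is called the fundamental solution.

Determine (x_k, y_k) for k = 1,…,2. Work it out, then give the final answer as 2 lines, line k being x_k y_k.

4620799 414960
42703566796801 3834893506080

[11; 7,2,1,1,1,…,2,7,22] for √124; ℓ=16 ⇒ convergent index 15
i=0: a=11 ⇒ p=11, q=1
…
i=3: a=1 ⇒ p=245, q=22
…
i=7: a=1 ⇒ p=3040, q=273
…
i=9: a=1 ⇒ p=17583, q=1579
i=10: a=3 ⇒ p=67292, q=6043
…
i=12: a=1 ⇒ p=152167, q=13665
i=13: a=1 ⇒ p=237042, q=21287
i=14: a=2 ⇒ p=626251, q=56239
i=15: a=7 ⇒ p=4620799, q=414960
(x₁, y₁) = (4620799, 414960);  4620799² − 124·414960² = 1 ✓
k=2:  x_2 = 4620799·4620799+124·414960·414960 = 42703566796801,  y_2 = 4620799·414960+414960·4620799 = 3834893506080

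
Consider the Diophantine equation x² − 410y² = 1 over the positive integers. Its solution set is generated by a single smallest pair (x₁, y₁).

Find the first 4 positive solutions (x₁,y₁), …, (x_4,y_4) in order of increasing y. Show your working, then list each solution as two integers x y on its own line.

81 4
13121 648
2125521 104972
344321281 17004816

d=410: √d = [20; 4,40] (ℓ=2, even), read p_1/q_1
i=0: a=20 ⇒ p=20, q=1
i=1: a=4 ⇒ p=81, q=4
(x₁, y₁) = (81, 4);  81² − 410·4² = 1 ✓
(81+4√410)^2 = 13121 + 648√410
(81+4√410)^3 = 2125521 + 104972√410
(81+4√410)^4 = 344321281 + 17004816√410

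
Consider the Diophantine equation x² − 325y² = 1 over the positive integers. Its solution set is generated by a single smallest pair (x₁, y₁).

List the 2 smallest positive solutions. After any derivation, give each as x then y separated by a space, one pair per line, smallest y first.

649 36
842401 46728

d=325: √d = [18; 36] (ℓ=1, odd), read p_1/q_1
step 0: (18, 1)  from 18·(1,0) + (0,1)
step 1: (649, 36)  from 36·(18,1) + (1,0)
fundamental: x₁=649, y₁=36  (since 421201 − 325·1296 = 1)
k=2:  x_2 = 649·649+325·36·36 = 842401,  y_2 = 649·36+36·649 = 46728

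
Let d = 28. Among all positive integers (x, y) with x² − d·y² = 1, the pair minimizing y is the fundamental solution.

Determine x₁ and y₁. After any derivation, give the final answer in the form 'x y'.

√28 → a₀=5, period (3,2,3,10); ℓ=4 even so k=3
i=0: a=5 ⇒ p=5, q=1
i=1: a=3 ⇒ p=16, q=3
i=2: a=2 ⇒ p=37, q=7
i=3: a=3 ⇒ p=127, q=24
(x₁, y₁) = (127, 24);  127² − 28·24² = 1 ✓

127 24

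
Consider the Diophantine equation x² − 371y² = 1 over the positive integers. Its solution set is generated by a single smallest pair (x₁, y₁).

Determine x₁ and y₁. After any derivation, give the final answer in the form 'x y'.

1695 88

[19; 3,1,4,1,3,38] for √371; ℓ=6 ⇒ convergent index 5
k=0  a_k=19  p_k/q_k = 19/1
…
k=4  a_k=1  p_k/q_k = 443/23
k=5  a_k=3  p_k/q_k = 1695/88
fundamental: x₁=1695, y₁=88  (since 2873025 − 371·7744 = 1)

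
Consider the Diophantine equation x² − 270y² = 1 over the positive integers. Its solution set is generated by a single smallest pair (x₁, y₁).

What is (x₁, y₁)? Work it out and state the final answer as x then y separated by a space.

√270 → a₀=16, period (2,3,6,3,2,32); ℓ=6 even so k=5
k=0  a_k=16  p_k/q_k = 16/1
k=1  a_k=2  p_k/q_k = 33/2
k=2  a_k=3  p_k/q_k = 115/7
k=3  a_k=6  p_k/q_k = 723/44
k=4  a_k=3  p_k/q_k = 2284/139
k=5  a_k=2  p_k/q_k = 5291/322
fundamental: x₁=5291, y₁=322  (since 27994681 − 270·103684 = 1)

5291 322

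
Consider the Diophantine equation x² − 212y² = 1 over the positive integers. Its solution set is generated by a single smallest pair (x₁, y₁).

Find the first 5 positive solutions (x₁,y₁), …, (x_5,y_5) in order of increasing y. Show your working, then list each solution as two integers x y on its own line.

66249 4550
8777860001 602865900
1163048894346249 79878526013650
154101652394311440001 10583744939153731800
20418160737778428282906249 1402325036868112630022750

√212 = [14; 1,1,3,1,1,…,1,1,28, …], period ℓ=14 (even) → k=13
i=0: a=14 ⇒ p=14, q=1
i=1: a=1 ⇒ p=15, q=1
…
i=4: a=1 ⇒ p=131, q=9
i=5: a=1 ⇒ p=233, q=16
i=6: a=1 ⇒ p=364, q=25
…
i=8: a=1 ⇒ p=2781, q=191
…
i=10: a=1 ⇒ p=7979, q=548
i=11: a=3 ⇒ p=29135, q=2001
i=12: a=1 ⇒ p=37114, q=2549
i=13: a=1 ⇒ p=66249, q=4550
fundamental: x₁=66249, y₁=4550  (since 4388930001 − 212·20702500 = 1)
n=2: (66249,4550)∘(66249,4550) = (66249·66249+212·4550·4550, 66249·4550+4550·66249) = (8777860001,602865900)
n=3: (8777860001,602865900)∘(66249,4550) = (66249·8777860001+212·4550·602865900, 66249·602865900+4550·8777860001) = (1163048894346249,79878526013650)
n=4: (1163048894346249,79878526013650)∘(66249,4550) = (66249·1163048894346249+212·4550·79878526013650, 66249·79878526013650+4550·1163048894346249) = (154101652394311440001,10583744939153731800)
n=5: (154101652394311440001,10583744939153731800)∘(66249,4550) = (66249·154101652394311440001+212·4550·10583744939153731800, 66249·10583744939153731800+4550·154101652394311440001) = (20418160737778428282906249,1402325036868112630022750)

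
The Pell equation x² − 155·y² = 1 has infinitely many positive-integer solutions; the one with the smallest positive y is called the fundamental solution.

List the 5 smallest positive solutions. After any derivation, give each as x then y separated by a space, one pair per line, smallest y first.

d=155: √d = [12; 2,4,2,24] (ℓ=4, even), read p_3/q_3
step 0: (12, 1)  from 12·(1,0) + (0,1)
step 1: (25, 2)  from 2·(12,1) + (1,0)
step 2: (112, 9)  from 4·(25,2) + (12,1)
step 3: (249, 20)  from 2·(112,9) + (25,2)
(x₁, y₁) = (249, 20);  249² − 155·20² = 1 ✓
k=2:  x_2 = 249·249+155·20·20 = 124001,  y_2 = 249·20+20·249 = 9960
k=3:  x_3 = 249·124001+155·20·9960 = 61752249,  y_3 = 249·9960+20·124001 = 4960060
k=4:  x_4 = 249·61752249+155·20·4960060 = 30752496001,  y_4 = 249·4960060+20·61752249 = 2470099920
k=5:  x_5 = 249·30752496001+155·20·2470099920 = 15314681256249,  y_5 = 249·2470099920+20·30752496001 = 1230104800100

249 20
124001 9960
61752249 4960060
30752496001 2470099920
15314681256249 1230104800100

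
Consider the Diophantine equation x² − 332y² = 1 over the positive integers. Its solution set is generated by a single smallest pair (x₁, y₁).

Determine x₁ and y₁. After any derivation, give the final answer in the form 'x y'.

13447 738

[18; 4,1,1,8,1,1,4,36] for √332; ℓ=8 ⇒ convergent index 7
a_0=18:  p_0=18·1+0=18,  q_0=18·0+1=1
a_1=4:  p_1=4·18+1=73,  q_1=4·1+0=4
…
a_3=1:  p_3=1·91+73=164,  q_3=1·5+4=9
a_4=8:  p_4=8·164+91=1403,  q_4=8·9+5=77
a_5=1:  p_5=1·1403+164=1567,  q_5=1·77+9=86
a_6=1:  p_6=1·1567+1403=2970,  q_6=1·86+77=163
a_7=4:  p_7=4·2970+1567=13447,  q_7=4·163+86=738
fundamental: x₁=13447, y₁=738  (since 180821809 − 332·544644 = 1)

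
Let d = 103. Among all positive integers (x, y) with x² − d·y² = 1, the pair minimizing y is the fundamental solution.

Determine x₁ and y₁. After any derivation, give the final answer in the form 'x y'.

227528 22419

d=103: √d = [10; 6,1,2,1,1,9,1,1,2,1,6,20] (ℓ=12, even), read p_11/q_11
k=0  a_k=10  p_k/q_k = 10/1
…
k=10  a_k=1  p_k/q_k = 33877/3338
k=11  a_k=6  p_k/q_k = 227528/22419
fundamental: x₁=227528, y₁=22419  (since 51768990784 − 103·502611561 = 1)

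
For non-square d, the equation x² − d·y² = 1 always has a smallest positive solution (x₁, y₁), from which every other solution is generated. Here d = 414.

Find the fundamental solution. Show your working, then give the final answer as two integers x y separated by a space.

24335 1196

[20; 2,1,7,2,7,1,2,40] for √414; ℓ=8 ⇒ convergent index 7
a_0=20:  p_0=20·1+0=20,  q_0=20·0+1=1
…
a_4=2:  p_4=2·468+61=997,  q_4=2·23+3=49
…
a_6=1:  p_6=1·7447+997=8444,  q_6=1·366+49=415
a_7=2:  p_7=2·8444+7447=24335,  q_7=2·415+366=1196
(x₁, y₁) = (24335, 1196);  24335² − 414·1196² = 1 ✓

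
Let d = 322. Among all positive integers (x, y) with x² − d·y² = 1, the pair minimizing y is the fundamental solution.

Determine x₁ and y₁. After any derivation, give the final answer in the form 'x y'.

[17; 1,16,1,34] for √322; ℓ=4 ⇒ convergent index 3
k=0  a_k=17  p_k/q_k = 17/1
…
k=2  a_k=16  p_k/q_k = 305/17
k=3  a_k=1  p_k/q_k = 323/18
fundamental: x₁=323, y₁=18  (since 104329 − 322·324 = 1)

323 18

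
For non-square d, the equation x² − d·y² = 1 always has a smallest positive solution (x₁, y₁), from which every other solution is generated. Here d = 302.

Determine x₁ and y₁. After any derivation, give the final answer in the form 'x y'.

d=302: √d = [17; 2,1,1,1,4,…,1,2,34] (ℓ=16, even), read p_15/q_15
i=0: a=17 ⇒ p=17, q=1
i=1: a=2 ⇒ p=35, q=2
i=2: a=1 ⇒ p=52, q=3
…
i=4: a=1 ⇒ p=139, q=8
i=5: a=4 ⇒ p=643, q=37
…
i=8: a=16 ⇒ p=34513, q=1986
i=9: a=1 ⇒ p=36581, q=2105
…
i=11: a=4 ⇒ p=467281, q=26889
i=12: a=1 ⇒ p=574956, q=33085
i=13: a=1 ⇒ p=1042237, q=59974
i=14: a=1 ⇒ p=1617193, q=93059
i=15: a=2 ⇒ p=4276623, q=246092
→ (4276623, 246092).  Check: 4276623²=18289504284129, 302·246092²=18289504284128, difference 1.

4276623 246092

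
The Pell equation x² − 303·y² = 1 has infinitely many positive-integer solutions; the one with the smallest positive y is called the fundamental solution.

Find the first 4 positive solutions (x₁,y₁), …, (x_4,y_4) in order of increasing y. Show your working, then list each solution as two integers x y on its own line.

d=303: √d = [17; 2,2,5,2,2,34] (ℓ=6, even), read p_5/q_5
i=0: a=17 ⇒ p=17, q=1
…
i=4: a=2 ⇒ p=1027, q=59
i=5: a=2 ⇒ p=2524, q=145
→ (2524, 145).  Check: 2524²=6370576, 303·145²=6370575, difference 1.
(x_2, y_2) = (2524·2524 + 303·145·145, 2524·145 + 145·2524) = (12741151, 731960)
(x_3, y_3) = (2524·12741151 + 303·145·731960, 2524·731960 + 145·12741151) = (64317327724, 3694933935)
(x_4, y_4) = (2524·64317327724 + 303·145·3694933935, 2524·3694933935 + 145·64317327724) = (324673857609601, 18652025771920)

2524 145
12741151 731960
64317327724 3694933935
324673857609601 18652025771920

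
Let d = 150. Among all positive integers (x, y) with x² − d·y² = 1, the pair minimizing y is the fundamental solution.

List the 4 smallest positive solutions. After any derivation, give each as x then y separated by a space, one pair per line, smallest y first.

49 4
4801 392
470449 38412
46099201 3763984

√150 → a₀=12, period (4,24); ℓ=2 even so k=1
a_0=12:  p_0=12·1+0=12,  q_0=12·0+1=1
a_1=4:  p_1=4·12+1=49,  q_1=4·1+0=4
→ (49, 4).  Check: 49²=2401, 150·4²=2400, difference 1.
(49+4√150)^2 = 4801 + 392√150
(49+4√150)^3 = 470449 + 38412√150
(49+4√150)^4 = 46099201 + 3763984√150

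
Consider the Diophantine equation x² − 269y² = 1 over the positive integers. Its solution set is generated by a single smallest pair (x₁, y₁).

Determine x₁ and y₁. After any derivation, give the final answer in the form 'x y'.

[16; 2,2,32] for √269; ℓ=3 ⇒ convergent index 5
k=0  a_k=16  p_k/q_k = 16/1
k=1  a_k=2  p_k/q_k = 33/2
k=2  a_k=2  p_k/q_k = 82/5
k=3  a_k=32  p_k/q_k = 2657/162
k=4  a_k=2  p_k/q_k = 5396/329
k=5  a_k=2  p_k/q_k = 13449/820
→ (13449, 820).  Check: 13449²=180875601, 269·820²=180875600, difference 1.

13449 820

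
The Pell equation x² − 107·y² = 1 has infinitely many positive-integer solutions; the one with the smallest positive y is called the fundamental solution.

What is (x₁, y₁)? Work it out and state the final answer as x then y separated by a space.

962 93

d=107: √d = [10; 2,1,9,1,2,20] (ℓ=6, even), read p_5/q_5
i=0: a=10 ⇒ p=10, q=1
i=1: a=2 ⇒ p=21, q=2
…
i=3: a=9 ⇒ p=300, q=29
i=4: a=1 ⇒ p=331, q=32
i=5: a=2 ⇒ p=962, q=93
→ (962, 93).  Check: 962²=925444, 107·93²=925443, difference 1.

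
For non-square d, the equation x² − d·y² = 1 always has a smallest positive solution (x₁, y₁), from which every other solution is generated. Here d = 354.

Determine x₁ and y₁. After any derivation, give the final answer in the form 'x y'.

258065 13716

[18; 1,4,2,2,18,2,2,4,1,36] for √354; ℓ=10 ⇒ convergent index 9
step 0: (18, 1)  from 18·(1,0) + (0,1)
…
step 2: (94, 5)  from 4·(19,1) + (18,1)
step 3: (207, 11)  from 2·(94,5) + (19,1)
…
step 8: (210294, 11177)  from 4·(47771,2539) + (19210,1021)
step 9: (258065, 13716)  from 1·(210294,11177) + (47771,2539)
(x₁, y₁) = (258065, 13716);  258065² − 354·13716² = 1 ✓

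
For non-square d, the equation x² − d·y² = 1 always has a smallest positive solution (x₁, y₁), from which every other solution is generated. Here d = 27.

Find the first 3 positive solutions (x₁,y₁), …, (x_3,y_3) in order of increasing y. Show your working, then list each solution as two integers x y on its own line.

26 5
1351 260
70226 13515

√27 → a₀=5, period (5,10); ℓ=2 even so k=1
k=0  a_k=5  p_k/q_k = 5/1
k=1  a_k=5  p_k/q_k = 26/5
→ (26, 5).  Check: 26²=676, 27·5²=675, difference 1.
n=2: (26,5)∘(26,5) = (26·26+27·5·5, 26·5+5·26) = (1351,260)
n=3: (1351,260)∘(26,5) = (26·1351+27·5·260, 26·260+5·1351) = (70226,13515)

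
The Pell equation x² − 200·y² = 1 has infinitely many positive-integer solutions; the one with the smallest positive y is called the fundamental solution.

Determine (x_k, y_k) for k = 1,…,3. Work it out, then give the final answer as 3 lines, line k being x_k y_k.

d=200: √d = [14; 7,28] (ℓ=2, even), read p_1/q_1
a_0=14:  p_0=14·1+0=14,  q_0=14·0+1=1
a_1=7:  p_1=7·14+1=99,  q_1=7·1+0=7
→ (99, 7).  Check: 99²=9801, 200·7²=9800, difference 1.
(99+7√200)^2 = 19601 + 1386√200
(99+7√200)^3 = 3880899 + 274421√200

99 7
19601 1386
3880899 274421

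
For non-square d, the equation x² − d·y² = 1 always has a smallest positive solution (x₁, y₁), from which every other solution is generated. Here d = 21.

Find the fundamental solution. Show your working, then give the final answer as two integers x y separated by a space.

55 12

√21 = [4; 1,1,2,1,1,8, …], period ℓ=6 (even) → k=5
k=0  a_k=4  p_k/q_k = 4/1
k=1  a_k=1  p_k/q_k = 5/1
…
k=4  a_k=1  p_k/q_k = 32/7
k=5  a_k=1  p_k/q_k = 55/12
→ (55, 12).  Check: 55²=3025, 21·12²=3024, difference 1.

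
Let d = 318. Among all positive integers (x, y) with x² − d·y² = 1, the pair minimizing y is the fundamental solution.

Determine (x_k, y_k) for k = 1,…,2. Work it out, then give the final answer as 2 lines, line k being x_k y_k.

√318 → a₀=17, period (1,4,1,34); ℓ=4 even so k=3
a_0=17:  p_0=17·1+0=17,  q_0=17·0+1=1
a_1=1:  p_1=1·17+1=18,  q_1=1·1+0=1
a_2=4:  p_2=4·18+17=89,  q_2=4·1+1=5
a_3=1:  p_3=1·89+18=107,  q_3=1·5+1=6
→ (107, 6).  Check: 107²=11449, 318·6²=11448, difference 1.
(107+6√318)^2 = 22897 + 1284√318

107 6
22897 1284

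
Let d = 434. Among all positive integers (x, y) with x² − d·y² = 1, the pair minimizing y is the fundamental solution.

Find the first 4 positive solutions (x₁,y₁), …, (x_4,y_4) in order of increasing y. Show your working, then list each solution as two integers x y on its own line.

√434 = [20; 1,4,1,40, …], period ℓ=4 (even) → k=3
step 0: (20, 1)  from 20·(1,0) + (0,1)
…
step 2: (104, 5)  from 4·(21,1) + (20,1)
step 3: (125, 6)  from 1·(104,5) + (21,1)
fundamental: x₁=125, y₁=6  (since 15625 − 434·36 = 1)
(x_2, y_2) = (125·125 + 434·6·6, 125·6 + 6·125) = (31249, 1500)
(x_3, y_3) = (125·31249 + 434·6·1500, 125·1500 + 6·31249) = (7812125, 374994)
(x_4, y_4) = (125·7812125 + 434·6·374994, 125·374994 + 6·7812125) = (1953000001, 93747000)

125 6
31249 1500
7812125 374994
1953000001 93747000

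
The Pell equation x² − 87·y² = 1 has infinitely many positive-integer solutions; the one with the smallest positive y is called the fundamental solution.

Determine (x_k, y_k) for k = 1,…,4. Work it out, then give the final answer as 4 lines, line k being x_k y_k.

28 3
1567 168
87724 9405
4910977 526512

√87 = [9; 3,18, …], period ℓ=2 (even) → k=1
step 0: (9, 1)  from 9·(1,0) + (0,1)
step 1: (28, 3)  from 3·(9,1) + (1,0)
(x₁, y₁) = (28, 3);  28² − 87·3² = 1 ✓
(28+3√87)^2 = 1567 + 168√87
(28+3√87)^3 = 87724 + 9405√87
(28+3√87)^4 = 4910977 + 526512√87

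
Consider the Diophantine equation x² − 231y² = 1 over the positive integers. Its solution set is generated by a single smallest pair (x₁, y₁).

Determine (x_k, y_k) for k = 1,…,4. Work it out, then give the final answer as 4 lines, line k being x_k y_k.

76 5
11551 760
1755676 115515
266851201 17557520

√231 → a₀=15, period (5,30); ℓ=2 even so k=1
step 0: (15, 1)  from 15·(1,0) + (0,1)
step 1: (76, 5)  from 5·(15,1) + (1,0)
fundamental: x₁=76, y₁=5  (since 5776 − 231·25 = 1)
k=2:  x_2 = 76·76+231·5·5 = 11551,  y_2 = 76·5+5·76 = 760
k=3:  x_3 = 76·11551+231·5·760 = 1755676,  y_3 = 76·760+5·11551 = 115515
k=4:  x_4 = 76·1755676+231·5·115515 = 266851201,  y_4 = 76·115515+5·1755676 = 17557520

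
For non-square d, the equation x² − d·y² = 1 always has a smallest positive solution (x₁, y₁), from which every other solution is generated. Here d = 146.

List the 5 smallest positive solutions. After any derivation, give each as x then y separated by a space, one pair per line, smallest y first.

[12; 12,24] for √146; ℓ=2 ⇒ convergent index 1
step 0: (12, 1)  from 12·(1,0) + (0,1)
step 1: (145, 12)  from 12·(12,1) + (1,0)
(x₁, y₁) = (145, 12);  145² − 146·12² = 1 ✓
n=2: (145,12)∘(145,12) = (145·145+146·12·12, 145·12+12·145) = (42049,3480)
n=3: (42049,3480)∘(145,12) = (145·42049+146·12·3480, 145·3480+12·42049) = (12194065,1009188)
n=4: (12194065,1009188)∘(145,12) = (145·12194065+146·12·1009188, 145·1009188+12·12194065) = (3536236801,292661040)
n=5: (3536236801,292661040)∘(145,12) = (145·3536236801+146·12·292661040, 145·292661040+12·3536236801) = (1025496478225,84870692412)

145 12
42049 3480
12194065 1009188
3536236801 292661040
1025496478225 84870692412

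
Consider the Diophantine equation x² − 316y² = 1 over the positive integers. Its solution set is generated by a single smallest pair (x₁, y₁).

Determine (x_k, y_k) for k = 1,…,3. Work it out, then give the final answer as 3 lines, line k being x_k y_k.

12799 720
327628801 18430560
8386642035199 471785474160

√316 = [17; 1,3,2,8,2,3,1,34, …], period ℓ=8 (even) → k=7
step 0: (17, 1)  from 17·(1,0) + (0,1)
step 1: (18, 1)  from 1·(17,1) + (1,0)
step 2: (71, 4)  from 3·(18,1) + (17,1)
step 3: (160, 9)  from 2·(71,4) + (18,1)
step 4: (1351, 76)  from 8·(160,9) + (71,4)
step 5: (2862, 161)  from 2·(1351,76) + (160,9)
step 6: (9937, 559)  from 3·(2862,161) + (1351,76)
step 7: (12799, 720)  from 1·(9937,559) + (2862,161)
fundamental: x₁=12799, y₁=720  (since 163814401 − 316·518400 = 1)
k=2:  x_2 = 12799·12799+316·720·720 = 327628801,  y_2 = 12799·720+720·12799 = 18430560
k=3:  x_3 = 12799·327628801+316·720·18430560 = 8386642035199,  y_3 = 12799·18430560+720·327628801 = 471785474160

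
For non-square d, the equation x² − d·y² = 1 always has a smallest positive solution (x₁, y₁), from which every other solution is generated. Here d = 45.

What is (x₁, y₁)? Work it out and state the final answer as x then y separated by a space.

161 24

√45 = [6; 1,2,2,2,1,12, …], period ℓ=6 (even) → k=5
i=0: a=6 ⇒ p=6, q=1
i=1: a=1 ⇒ p=7, q=1
…
i=4: a=2 ⇒ p=114, q=17
i=5: a=1 ⇒ p=161, q=24
(x₁, y₁) = (161, 24);  161² − 45·24² = 1 ✓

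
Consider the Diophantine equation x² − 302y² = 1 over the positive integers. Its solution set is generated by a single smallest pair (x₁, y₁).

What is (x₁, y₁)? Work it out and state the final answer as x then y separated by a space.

√302 → a₀=17, period (2,1,1,1,4,…,1,2,34); ℓ=16 even so k=15
i=0: a=17 ⇒ p=17, q=1
i=1: a=2 ⇒ p=35, q=2
…
i=3: a=1 ⇒ p=87, q=5
i=4: a=1 ⇒ p=139, q=8
…
i=6: a=2 ⇒ p=1425, q=82
i=7: a=1 ⇒ p=2068, q=119
…
i=9: a=1 ⇒ p=36581, q=2105
…
i=11: a=4 ⇒ p=467281, q=26889
i=12: a=1 ⇒ p=574956, q=33085
…
i=14: a=1 ⇒ p=1617193, q=93059
i=15: a=2 ⇒ p=4276623, q=246092
fundamental: x₁=4276623, y₁=246092  (since 18289504284129 − 302·60561272464 = 1)

4276623 246092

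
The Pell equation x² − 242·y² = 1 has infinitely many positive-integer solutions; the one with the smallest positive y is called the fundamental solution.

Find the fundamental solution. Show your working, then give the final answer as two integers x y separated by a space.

[15; 1,1,3,1,14,1,3,1,1,30] for √242; ℓ=10 ⇒ convergent index 9
step 0: (15, 1)  from 15·(1,0) + (0,1)
…
step 3: (109, 7)  from 3·(31,2) + (16,1)
step 4: (140, 9)  from 1·(109,7) + (31,2)
…
step 8: (10905, 701)  from 1·(8696,559) + (2209,142)
step 9: (19601, 1260)  from 1·(10905,701) + (8696,559)
→ (19601, 1260).  Check: 19601²=384199201, 242·1260²=384199200, difference 1.

19601 1260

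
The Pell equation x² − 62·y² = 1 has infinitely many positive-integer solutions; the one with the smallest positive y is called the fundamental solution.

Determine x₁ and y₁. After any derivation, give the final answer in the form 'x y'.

d=62: √d = [7; 1,6,1,14] (ℓ=4, even), read p_3/q_3
step 0: (7, 1)  from 7·(1,0) + (0,1)
…
step 2: (55, 7)  from 6·(8,1) + (7,1)
step 3: (63, 8)  from 1·(55,7) + (8,1)
→ (63, 8).  Check: 63²=3969, 62·8²=3968, difference 1.

63 8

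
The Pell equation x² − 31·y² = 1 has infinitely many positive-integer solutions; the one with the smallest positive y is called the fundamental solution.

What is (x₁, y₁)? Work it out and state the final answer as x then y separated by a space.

d=31: √d = [5; 1,1,3,5,3,1,1,10] (ℓ=8, even), read p_7/q_7
i=0: a=5 ⇒ p=5, q=1
i=1: a=1 ⇒ p=6, q=1
i=2: a=1 ⇒ p=11, q=2
i=3: a=3 ⇒ p=39, q=7
i=4: a=5 ⇒ p=206, q=37
i=5: a=3 ⇒ p=657, q=118
i=6: a=1 ⇒ p=863, q=155
i=7: a=1 ⇒ p=1520, q=273
→ (1520, 273).  Check: 1520²=2310400, 31·273²=2310399, difference 1.

1520 273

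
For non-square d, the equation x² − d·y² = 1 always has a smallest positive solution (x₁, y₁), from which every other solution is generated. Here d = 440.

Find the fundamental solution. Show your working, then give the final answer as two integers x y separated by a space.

√440 → a₀=20, period (1,40); ℓ=2 even so k=1
i=0: a=20 ⇒ p=20, q=1
i=1: a=1 ⇒ p=21, q=1
fundamental: x₁=21, y₁=1  (since 441 − 440·1 = 1)

21 1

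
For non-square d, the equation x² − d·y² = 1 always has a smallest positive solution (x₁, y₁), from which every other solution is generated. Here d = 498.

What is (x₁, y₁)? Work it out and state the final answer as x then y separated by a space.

179777 8056

d=498: √d = [22; 3,6,22,6,3,44] (ℓ=6, even), read p_5/q_5
a_0=22:  p_0=22·1+0=22,  q_0=22·0+1=1
…
a_2=6:  p_2=6·67+22=424,  q_2=6·3+1=19
a_3=22:  p_3=22·424+67=9395,  q_3=22·19+3=421
a_4=6:  p_4=6·9395+424=56794,  q_4=6·421+19=2545
a_5=3:  p_5=3·56794+9395=179777,  q_5=3·2545+421=8056
→ (179777, 8056).  Check: 179777²=32319769729, 498·8056²=32319769728, difference 1.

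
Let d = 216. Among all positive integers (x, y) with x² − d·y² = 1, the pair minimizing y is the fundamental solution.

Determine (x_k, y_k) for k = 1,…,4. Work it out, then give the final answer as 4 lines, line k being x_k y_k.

485 33
470449 32010
456335045 31049667
442644523201 30118144980

√216 → a₀=14, period (1,2,3,2,1,28); ℓ=6 even so k=5
i=0: a=14 ⇒ p=14, q=1
i=1: a=1 ⇒ p=15, q=1
i=2: a=2 ⇒ p=44, q=3
i=3: a=3 ⇒ p=147, q=10
i=4: a=2 ⇒ p=338, q=23
i=5: a=1 ⇒ p=485, q=33
(x₁, y₁) = (485, 33);  485² − 216·33² = 1 ✓
(x_2, y_2) = (485·485 + 216·33·33, 485·33 + 33·485) = (470449, 32010)
(x_3, y_3) = (485·470449 + 216·33·32010, 485·32010 + 33·470449) = (456335045, 31049667)
(x_4, y_4) = (485·456335045 + 216·33·31049667, 485·31049667 + 33·456335045) = (442644523201, 30118144980)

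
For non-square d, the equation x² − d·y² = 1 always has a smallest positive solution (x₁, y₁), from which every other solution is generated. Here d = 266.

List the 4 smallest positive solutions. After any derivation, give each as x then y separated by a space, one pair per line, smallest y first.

d=266: √d = [16; 3,4,3,32] (ℓ=4, even), read p_3/q_3
a_0=16:  p_0=16·1+0=16,  q_0=16·0+1=1
…
a_2=4:  p_2=4·49+16=212,  q_2=4·3+1=13
a_3=3:  p_3=3·212+49=685,  q_3=3·13+3=42
(x₁, y₁) = (685, 42);  685² − 266·42² = 1 ✓
(685+42√266)^2 = 938449 + 57540√266
(685+42√266)^3 = 1285674445 + 78829758√266
(685+42√266)^4 = 1761373051201 + 107996710920√266

685 42
938449 57540
1285674445 78829758
1761373051201 107996710920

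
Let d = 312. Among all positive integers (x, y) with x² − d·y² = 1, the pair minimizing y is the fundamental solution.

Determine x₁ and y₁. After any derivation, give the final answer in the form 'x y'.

d=312: √d = [17; 1,1,1,34] (ℓ=4, even), read p_3/q_3
i=0: a=17 ⇒ p=17, q=1
i=1: a=1 ⇒ p=18, q=1
i=2: a=1 ⇒ p=35, q=2
i=3: a=1 ⇒ p=53, q=3
fundamental: x₁=53, y₁=3  (since 2809 − 312·9 = 1)

53 3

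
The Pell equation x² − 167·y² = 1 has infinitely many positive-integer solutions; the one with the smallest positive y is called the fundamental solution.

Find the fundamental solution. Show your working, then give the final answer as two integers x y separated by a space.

√167 → a₀=12, period (1,11,1,24); ℓ=4 even so k=3
i=0: a=12 ⇒ p=12, q=1
…
i=2: a=11 ⇒ p=155, q=12
i=3: a=1 ⇒ p=168, q=13
(x₁, y₁) = (168, 13);  168² − 167·13² = 1 ✓

168 13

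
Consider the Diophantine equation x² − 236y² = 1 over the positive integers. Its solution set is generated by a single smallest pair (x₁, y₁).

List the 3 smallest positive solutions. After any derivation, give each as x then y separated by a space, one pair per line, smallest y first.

√236 → a₀=15, period (2,1,3,5,1,6,1,5,3,1,2,30); ℓ=12 even so k=11
a_0=15:  p_0=15·1+0=15,  q_0=15·0+1=1
a_1=2:  p_1=2·15+1=31,  q_1=2·1+0=2
a_2=1:  p_2=1·31+15=46,  q_2=1·2+1=3
a_3=3:  p_3=3·46+31=169,  q_3=3·3+2=11
…
a_5=1:  p_5=1·891+169=1060,  q_5=1·58+11=69
a_6=6:  p_6=6·1060+891=7251,  q_6=6·69+58=472
…
a_8=5:  p_8=5·8311+7251=48806,  q_8=5·541+472=3177
…
a_10=1:  p_10=1·154729+48806=203535,  q_10=1·10072+3177=13249
a_11=2:  p_11=2·203535+154729=561799,  q_11=2·13249+10072=36570
→ (561799, 36570).  Check: 561799²=315618116401, 236·36570²=315618116400, difference 1.
n=2: (561799,36570)∘(561799,36570) = (561799·561799+236·36570·36570, 561799·36570+36570·561799) = (631236232801,41089978860)
n=3: (631236232801,41089978860)∘(561799,36570) = (561799·631236232801+236·36570·41089978860, 561799·41089978860+36570·631236232801) = (709255768702176199,46168618067101710)

561799 36570
631236232801 41089978860
709255768702176199 46168618067101710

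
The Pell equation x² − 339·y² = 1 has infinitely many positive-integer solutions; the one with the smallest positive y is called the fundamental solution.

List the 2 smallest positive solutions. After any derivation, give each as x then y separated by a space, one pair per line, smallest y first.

√339 = [18; 2,2,2,1,17,1,2,2,2,36, …], period ℓ=10 (even) → k=9
i=0: a=18 ⇒ p=18, q=1
i=1: a=2 ⇒ p=37, q=2
i=2: a=2 ⇒ p=92, q=5
…
i=4: a=1 ⇒ p=313, q=17
i=5: a=17 ⇒ p=5542, q=301
i=6: a=1 ⇒ p=5855, q=318
i=7: a=2 ⇒ p=17252, q=937
i=8: a=2 ⇒ p=40359, q=2192
i=9: a=2 ⇒ p=97970, q=5321
fundamental: x₁=97970, y₁=5321  (since 9598120900 − 339·28313041 = 1)
(97970+5321√339)^2 = 19196241799 + 1042596740√339

97970 5321
19196241799 1042596740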